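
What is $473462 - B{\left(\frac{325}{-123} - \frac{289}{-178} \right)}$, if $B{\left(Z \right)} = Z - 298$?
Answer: $\frac{10372523743}{21894} \approx 4.7376 \cdot 10^{5}$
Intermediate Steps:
$B{\left(Z \right)} = -298 + Z$
$473462 - B{\left(\frac{325}{-123} - \frac{289}{-178} \right)} = 473462 - \left(-298 + \left(\frac{325}{-123} - \frac{289}{-178}\right)\right) = 473462 - \left(-298 + \left(325 \left(- \frac{1}{123}\right) - - \frac{289}{178}\right)\right) = 473462 - \left(-298 + \left(- \frac{325}{123} + \frac{289}{178}\right)\right) = 473462 - \left(-298 - \frac{22303}{21894}\right) = 473462 - - \frac{6546715}{21894} = 473462 + \frac{6546715}{21894} = \frac{10372523743}{21894}$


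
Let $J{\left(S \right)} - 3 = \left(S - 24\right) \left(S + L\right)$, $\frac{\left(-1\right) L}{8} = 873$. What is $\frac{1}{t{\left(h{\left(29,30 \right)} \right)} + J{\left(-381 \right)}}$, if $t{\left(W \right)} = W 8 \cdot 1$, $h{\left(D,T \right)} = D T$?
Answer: $\frac{1}{2989788} \approx 3.3447 \cdot 10^{-7}$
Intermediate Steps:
$L = -6984$ ($L = \left(-8\right) 873 = -6984$)
$t{\left(W \right)} = 8 W$ ($t{\left(W \right)} = 8 W 1 = 8 W$)
$J{\left(S \right)} = 3 + \left(-6984 + S\right) \left(-24 + S\right)$ ($J{\left(S \right)} = 3 + \left(S - 24\right) \left(S - 6984\right) = 3 + \left(-24 + S\right) \left(-6984 + S\right) = 3 + \left(-6984 + S\right) \left(-24 + S\right)$)
$\frac{1}{t{\left(h{\left(29,30 \right)} \right)} + J{\left(-381 \right)}} = \frac{1}{8 \cdot 29 \cdot 30 + \left(167619 + \left(-381\right)^{2} - -2670048\right)} = \frac{1}{8 \cdot 870 + \left(167619 + 145161 + 2670048\right)} = \frac{1}{6960 + 2982828} = \frac{1}{2989788}$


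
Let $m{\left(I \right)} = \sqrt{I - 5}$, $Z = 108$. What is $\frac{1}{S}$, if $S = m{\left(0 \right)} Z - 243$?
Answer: $- \frac{1}{483} - \frac{4 i \sqrt{5}}{4347} \approx -0.0020704 - 0.0020576 i$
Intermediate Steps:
$m{\left(I \right)} = \sqrt{-5 + I}$
$S = -243 + 108 i \sqrt{5}$ ($S = \sqrt{-5 + 0} \cdot 108 - 243 = \sqrt{-5} \cdot 108 - 243 = i \sqrt{5} \cdot 108 - 243 = 108 i \sqrt{5} - 243 = -243 + 108 i \sqrt{5} \approx -243.0 + 241.5 i$)
$\frac{1}{S} = \frac{1}{-243 + 108 i \sqrt{5}}$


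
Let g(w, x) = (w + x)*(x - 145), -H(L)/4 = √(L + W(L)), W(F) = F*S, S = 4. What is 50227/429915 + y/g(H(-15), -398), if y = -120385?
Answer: -2707615787801/6209761906230 + 601925*I*√3/21666243 ≈ -0.43603 + 0.048119*I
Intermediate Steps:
W(F) = 4*F (W(F) = F*4 = 4*F)
H(L) = -4*√5*√L (H(L) = -4*√(L + 4*L) = -4*√5*√L)
g(w, x) = (-145 + x)*(w + x) (g(w, x) = (w + x)*(-145 + x) = (-145 + x)*(w + x))
50227/429915 + y/g(H(-15), -398) = 50227/429915 - 120385/((-398)² - (-580)*√5*√(-15) - 145*(-398) - 4*√5*√(-15)*(-398)) = 50227*(1/429915) - 120385/(158404 - (-580)*√5*I*√15 + 57710 - 4*√5*I*√15*(-398)) = 50227/429915 - 120385/(158404 - (-2900)*I*√3 + 57710 - 20*I*√3*(-398)) = 50227/429915 - 120385/(158404 + 2900*I*√3 + 57710 + 7960*I*√3) = 50227/429915 - 120385/(216114 + 10860*I*√3)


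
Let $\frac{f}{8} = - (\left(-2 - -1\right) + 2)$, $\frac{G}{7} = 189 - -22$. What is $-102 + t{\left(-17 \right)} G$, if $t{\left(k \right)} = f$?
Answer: $-11918$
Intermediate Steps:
$G = 1477$ ($G = 7 \left(189 - -22\right) = 7 \left(189 + 22\right) = 7 \cdot 211 = 1477$)
$f = -8$ ($f = 8 \left(- (\left(-2 - -1\right) + 2)\right) = 8 \left(- (\left(-2 + 1\right) + 2)\right) = 8 \left(- (-1 + 2)\right) = 8 \left(\left(-1\right) 1\right) = 8 \left(-1\right) = -8$)
$t{\left(k \right)} = -8$
$-102 + t{\left(-17 \right)} G = -102 - 11816 = -11918$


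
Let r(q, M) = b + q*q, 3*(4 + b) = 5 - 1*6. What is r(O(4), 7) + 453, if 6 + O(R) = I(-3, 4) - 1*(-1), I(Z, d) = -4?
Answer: 1589/3 ≈ 529.67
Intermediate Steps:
b = -13/3 (b = -4 + (5 - 1*6)/3 = -4 + (5 - 6)/3 = -4 + (⅓)*(-1) = -4 - ⅓ = -13/3 ≈ -4.3333)
O(R) = -9 (O(R) = -6 + (-4 - 1*(-1)) = -6 + (-4 + 1) = -6 - 3 = -9)
r(q, M) = -13/3 + q² (r(q, M) = -13/3 + q*q = -13/3 + q²)
r(O(4), 7) + 453 = (-13/3 + (-9)²) + 453 = (-13/3 + 81) + 453 = 230/3 + 453 = 1589/3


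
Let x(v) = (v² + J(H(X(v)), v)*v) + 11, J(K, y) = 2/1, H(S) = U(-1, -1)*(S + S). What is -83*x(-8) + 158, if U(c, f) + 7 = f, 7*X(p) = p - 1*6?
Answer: -4739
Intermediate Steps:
X(p) = -6/7 + p/7 (X(p) = (p - 1*6)/7 = (p - 6)/7 = (-6 + p)/7 = -6/7 + p/7)
U(c, f) = -7 + f
H(S) = -16*S (H(S) = (-7 - 1)*(S + S) = -16*S)
J(K, y) = 2 (J(K, y) = 2*1 = 2)
x(v) = 11 + v² + 2*v (x(v) = (v² + 2*v) + 11 = 11 + v² + 2*v)
-83*x(-8) + 158 = -83*(11 + (-8)² + 2*(-8)) + 158 = -83*(11 + 64 - 16) + 158 = -83*59 + 158 = -4897 + 158 = -4739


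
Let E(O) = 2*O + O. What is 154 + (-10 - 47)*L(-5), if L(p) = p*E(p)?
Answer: -4121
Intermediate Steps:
E(O) = 3*O
L(p) = 3*p**2 (L(p) = p*(3*p) = 3*p**2)
154 + (-10 - 47)*L(-5) = 154 + (-10 - 47)*(3*(-5)**2) = 154 - 171*25 = 154 - 57*75 = 154 - 4275 = -4121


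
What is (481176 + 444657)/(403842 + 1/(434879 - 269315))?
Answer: 153284614812/66861696889 ≈ 2.2926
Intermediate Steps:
(481176 + 444657)/(403842 + 1/(434879 - 269315)) = 925833/(403842 + 1/165564) = 925833/(66861696889/165564) = 925833*(165564/66861696889) = 153284614812/66861696889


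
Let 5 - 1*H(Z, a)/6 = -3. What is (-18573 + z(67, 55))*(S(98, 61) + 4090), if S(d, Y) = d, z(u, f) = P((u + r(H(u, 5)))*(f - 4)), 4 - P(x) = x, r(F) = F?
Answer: -102329592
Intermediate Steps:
H(Z, a) = 48 (H(Z, a) = 30 - 6*(-3) = 30 + 18 = 48)
P(x) = 4 - x
z(u, f) = 4 - (-4 + f)*(48 + u) (z(u, f) = 4 - (u + 48)*(f - 4) = 4 - (48 + u)*(-4 + f) = 4 - (-4 + f)*(48 + u))
(-18573 + z(67, 55))*(S(98, 61) + 4090) = (-18573 + (196 - 48*55 + 4*67 - 1*55*67))*(98 + 4090) = (-18573 + (196 - 2640 + 268 - 3685))*4188 = (-18573 - 5861)*4188 = -24434*4188 = -102329592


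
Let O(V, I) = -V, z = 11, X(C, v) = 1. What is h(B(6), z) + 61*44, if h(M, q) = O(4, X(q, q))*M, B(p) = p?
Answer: 2660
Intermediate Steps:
h(M, q) = -4*M (h(M, q) = (-1*4)*M = -4*M)
h(B(6), z) + 61*44 = -4*6 + 61*44 = -24 + 2684 = 2660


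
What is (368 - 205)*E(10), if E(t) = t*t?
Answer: 16300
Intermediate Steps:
E(t) = t²
(368 - 205)*E(10) = (368 - 205)*10² = 163*100 = 16300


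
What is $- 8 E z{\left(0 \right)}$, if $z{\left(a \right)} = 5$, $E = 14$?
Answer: $-560$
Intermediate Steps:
$- 8 E z{\left(0 \right)} = \left(-8\right) 14 \cdot 5 = \left(-112\right) 5 = -560$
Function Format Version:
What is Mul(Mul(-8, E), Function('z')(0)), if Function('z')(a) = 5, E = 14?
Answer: -560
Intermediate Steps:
Mul(Mul(-8, E), Function('z')(0)) = Mul(Mul(-8, 14), 5) = Mul(-112, 5) = -560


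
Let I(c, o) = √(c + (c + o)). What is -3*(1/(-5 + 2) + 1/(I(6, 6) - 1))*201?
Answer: 2814/17 - 1809*√2/17 ≈ 15.040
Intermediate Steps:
I(c, o) = √(o + 2*c)
-3*(1/(-5 + 2) + 1/(I(6, 6) - 1))*201 = -3*(1/(-5 + 2) + 1/(√(6 + 2*6) - 1))*201 = -3*(1/(-3) + 1/(√(6 + 12) - 1))*201 = -3*(-⅓ + 1/(√18 - 1))*201 = -3*(-⅓ + 1/(3*√2 - 1))*201 = -3*(-⅓ + 1/(-1 + 3*√2))*201 = (1 - 3/(-1 + 3*√2))*201 = 201 - 603/(-1 + 3*√2)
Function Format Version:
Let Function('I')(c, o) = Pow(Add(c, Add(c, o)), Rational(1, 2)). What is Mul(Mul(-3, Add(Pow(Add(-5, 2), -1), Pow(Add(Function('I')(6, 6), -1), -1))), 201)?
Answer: Add(Rational(2814, 17), Mul(Rational(-1809, 17), Pow(2, Rational(1, 2)))) ≈ 15.040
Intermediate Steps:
Function('I')(c, o) = Pow(Add(o, Mul(2, c)), Rational(1, 2))
Mul(Mul(-3, Add(Pow(Add(-5, 2), -1), Pow(Add(Function('I')(6, 6), -1), -1))), 201) = Mul(Mul(-3, Add(Pow(Add(-5, 2), -1), Pow(Add(Pow(Add(6, Mul(2, 6)), Rational(1, 2)), -1), -1))), 201) = Mul(Mul(-3, Add(Pow(-3, -1), Pow(Add(Pow(Add(6, 12), Rational(1, 2)), -1), -1))), 201) = Mul(Mul(-3, Add(Rational(-1, 3), Pow(Add(Pow(18, Rational(1, 2)), -1), -1))), 201) = Mul(Mul(-3, Add(Rational(-1, 3), Pow(Add(Mul(3, Pow(2, Rational(1, 2))), -1), -1))), 201) = Mul(Mul(-3, Add(Rational(-1, 3), Pow(Add(-1, Mul(3, Pow(2, Rational(1, 2)))), -1))), 201) = Mul(Add(1, Mul(-3, Pow(Add(-1, Mul(3, Pow(2, Rational(1, 2)))), -1))), 201) = Add(201, Mul(-603, Pow(Add(-1, Mul(3, Pow(2, Rational(1, 2)))), -1)))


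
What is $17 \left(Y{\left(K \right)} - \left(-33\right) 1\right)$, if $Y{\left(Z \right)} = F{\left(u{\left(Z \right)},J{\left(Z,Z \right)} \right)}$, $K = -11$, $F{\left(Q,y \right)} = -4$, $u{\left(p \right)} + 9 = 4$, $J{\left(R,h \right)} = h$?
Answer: $493$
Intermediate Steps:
$u{\left(p \right)} = -5$ ($u{\left(p \right)} = -9 + 4 = -5$)
$Y{\left(Z \right)} = -4$
$17 \left(Y{\left(K \right)} - \left(-33\right) 1\right) = 17 \left(-4 - \left(-33\right) 1\right) = 17 \left(-4 - -33\right) = 17 \left(-4 + 33\right) = 17 \cdot 29 = 493$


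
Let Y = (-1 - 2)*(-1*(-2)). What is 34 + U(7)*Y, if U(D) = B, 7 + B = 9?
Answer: 22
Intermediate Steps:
B = 2 (B = -7 + 9 = 2)
U(D) = 2
Y = -6 (Y = -3*2 = -6)
34 + U(7)*Y = 34 + 2*(-6) = 34 - 12 = 22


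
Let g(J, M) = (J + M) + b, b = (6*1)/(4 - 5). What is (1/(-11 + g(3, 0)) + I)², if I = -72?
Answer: 1018081/196 ≈ 5194.3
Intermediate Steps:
b = -6 (b = 6/(-1) = 6*(-1) = -6)
g(J, M) = -6 + J + M (g(J, M) = (J + M) - 6 = -6 + J + M)
(1/(-11 + g(3, 0)) + I)² = (1/(-11 + (-6 + 3 + 0)) - 72)² = (1/(-11 - 3) - 72)² = (1/(-14) - 72)² = (-1/14 - 72)² = (-1009/14)² = 1018081/196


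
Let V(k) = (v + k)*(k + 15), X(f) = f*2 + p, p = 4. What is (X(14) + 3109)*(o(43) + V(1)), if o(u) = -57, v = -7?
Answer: -480573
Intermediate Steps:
X(f) = 4 + 2*f (X(f) = f*2 + 4 = 2*f + 4 = 4 + 2*f)
V(k) = (-7 + k)*(15 + k) (V(k) = (-7 + k)*(k + 15) = (-7 + k)*(15 + k))
(X(14) + 3109)*(o(43) + V(1)) = ((4 + 2*14) + 3109)*(-57 + (-105 + 1² + 8*1)) = ((4 + 28) + 3109)*(-57 + (-105 + 1 + 8)) = (32 + 3109)*(-57 - 96) = 3141*(-153) = -480573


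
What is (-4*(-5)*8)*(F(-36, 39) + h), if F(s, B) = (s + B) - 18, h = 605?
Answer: 94400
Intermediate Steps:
F(s, B) = -18 + B + s (F(s, B) = (B + s) - 18 = -18 + B + s)
(-4*(-5)*8)*(F(-36, 39) + h) = (-4*(-5)*8)*((-18 + 39 - 36) + 605) = (20*8)*(-15 + 605) = 160*590 = 94400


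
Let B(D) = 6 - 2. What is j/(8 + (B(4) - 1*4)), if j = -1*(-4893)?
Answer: 4893/8 ≈ 611.63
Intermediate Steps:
B(D) = 4
j = 4893
j/(8 + (B(4) - 1*4)) = 4893/(8 + (4 - 1*4)) = 4893/(8 + (4 - 4)) = 4893/(8 + 0) = 4893/8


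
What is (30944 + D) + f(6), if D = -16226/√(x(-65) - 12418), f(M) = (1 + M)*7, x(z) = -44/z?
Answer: 30993 + 8113*I*√52463190/403563 ≈ 30993.0 + 145.61*I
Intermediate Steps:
f(M) = 7 + 7*M
D = 8113*I*√52463190/403563 (D = -16226/√(-44/(-65) - 12418) = -16226/√(-44*(-1/65) - 12418) = -16226/√(44/65 - 12418) = -16226*(-I*√52463190/807126) = -(-8113)*I*√52463190/403563 = 8113*I*√52463190/403563 ≈ 145.61*I)
(30944 + D) + f(6) = (30944 + 8113*I*√52463190/403563) + (7 + 7*6) = (30944 + 8113*I*√52463190/403563) + (7 + 42) = (30944 + 8113*I*√52463190/403563) + 49 = 30993 + 8113*I*√52463190/403563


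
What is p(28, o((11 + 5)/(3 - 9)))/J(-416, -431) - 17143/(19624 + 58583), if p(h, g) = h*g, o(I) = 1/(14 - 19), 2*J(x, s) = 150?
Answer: -2872807/9775875 ≈ -0.29387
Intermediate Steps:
J(x, s) = 75 (J(x, s) = (1/2)*150 = 75)
o(I) = -1/5 (o(I) = 1/(-5) = -1/5)
p(h, g) = g*h
p(28, o((11 + 5)/(3 - 9)))/J(-416, -431) - 17143/(19624 + 58583) = -1/5*28/75 - 17143/(19624 + 58583) = -28/5*1/75 - 17143/78207 = -28/375 - 17143*1/78207 = -28/375 - 17143/78207 = -2872807/9775875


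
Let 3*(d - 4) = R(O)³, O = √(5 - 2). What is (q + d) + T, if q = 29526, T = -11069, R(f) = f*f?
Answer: 18470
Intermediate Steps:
O = √3 ≈ 1.7320
R(f) = f²
d = 13 (d = 4 + ((√3)²)³/3 = 4 + (⅓)*3³ = 4 + (⅓)*27 = 4 + 9 = 13)
(q + d) + T = (29526 + 13) - 11069 = 29539 - 11069 = 18470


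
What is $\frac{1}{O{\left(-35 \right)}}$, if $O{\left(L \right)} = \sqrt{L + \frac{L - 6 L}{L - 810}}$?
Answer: $- \frac{13 i \sqrt{238}}{1190} \approx - 0.16853 i$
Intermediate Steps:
$O{\left(L \right)} = \sqrt{L - \frac{5 L}{-810 + L}}$ ($O{\left(L \right)} = \sqrt{L + \frac{\left(-5\right) L}{-810 + L}} = \sqrt{L - \frac{5 L}{-810 + L}}$)
$\frac{1}{O{\left(-35 \right)}} = \frac{1}{\sqrt{- \frac{35 \left(-815 - 35\right)}{-810 - 35}}} = \frac{1}{\sqrt{\left(-35\right) \frac{1}{-845} \left(-850\right)}} = \frac{1}{\sqrt{\left(-35\right) \left(- \frac{1}{845}\right) \left(-850\right)}} = \frac{1}{\sqrt{- \frac{5950}{169}}} = \frac{1}{\frac{5}{13} i \sqrt{238}} = - \frac{13 i \sqrt{238}}{1190}$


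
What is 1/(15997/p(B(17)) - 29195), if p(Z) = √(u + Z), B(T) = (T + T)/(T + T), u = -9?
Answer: -233560/7074688209 + 31994*I*√2/7074688209 ≈ -3.3013e-5 + 6.3955e-6*I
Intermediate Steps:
B(T) = 1 (B(T) = (2*T)/((2*T)) = (2*T)*(1/(2*T)) = 1)
p(Z) = √(-9 + Z)
1/(15997/p(B(17)) - 29195) = 1/(15997/(√(-9 + 1)) - 29195) = 1/(15997/(√(-8)) - 29195) = 1/(15997/((2*I*√2)) - 29195) = 1/(15997*(-I*√2/4) - 29195) = 1/(-15997*I*√2/4 - 29195) = 1/(-29195 - 15997*I*√2/4)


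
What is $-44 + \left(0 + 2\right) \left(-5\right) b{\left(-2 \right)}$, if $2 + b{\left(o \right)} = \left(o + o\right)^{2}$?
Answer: $-184$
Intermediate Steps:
$b{\left(o \right)} = -2 + 4 o^{2}$ ($b{\left(o \right)} = -2 + \left(o + o\right)^{2} = -2 + \left(2 o\right)^{2} = -2 + 4 o^{2}$)
$-44 + \left(0 + 2\right) \left(-5\right) b{\left(-2 \right)} = -44 + \left(0 + 2\right) \left(-5\right) \left(-2 + 4 \left(-2\right)^{2}\right) = -44 + 2 \left(-5\right) \left(-2 + 4 \cdot 4\right) = -44 - 10 \left(-2 + 16\right) = -44 - 140 = -184$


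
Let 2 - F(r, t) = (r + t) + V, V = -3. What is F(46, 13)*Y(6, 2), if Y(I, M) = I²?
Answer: -1944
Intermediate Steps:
F(r, t) = 5 - r - t (F(r, t) = 2 - ((r + t) - 3) = 2 - (-3 + r + t) = 2 + (3 - r - t) = 5 - r - t)
F(46, 13)*Y(6, 2) = (5 - 1*46 - 1*13)*6² = (5 - 46 - 13)*36 = -54*36 = -1944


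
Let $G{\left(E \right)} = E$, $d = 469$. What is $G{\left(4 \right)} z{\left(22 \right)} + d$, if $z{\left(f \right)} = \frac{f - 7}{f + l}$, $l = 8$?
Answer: $471$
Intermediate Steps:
$z{\left(f \right)} = \frac{-7 + f}{8 + f}$ ($z{\left(f \right)} = \frac{f - 7}{f + 8} = \frac{-7 + f}{8 + f}$)
$G{\left(4 \right)} z{\left(22 \right)} + d = 4 \frac{-7 + 22}{8 + 22} + 469 = 4 \cdot \frac{1}{30} \cdot 15 + 469 = 4 \cdot \frac{1}{2} + 469 = 2 + 469 = 471$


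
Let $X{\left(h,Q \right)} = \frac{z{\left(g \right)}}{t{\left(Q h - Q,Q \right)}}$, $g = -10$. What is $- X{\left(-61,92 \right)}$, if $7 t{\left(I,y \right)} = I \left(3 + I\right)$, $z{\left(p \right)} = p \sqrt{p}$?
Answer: $\frac{35 i \sqrt{10}}{16259252} \approx 6.8072 \cdot 10^{-6} i$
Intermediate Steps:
$z{\left(p \right)} = p^{\frac{3}{2}}$
$t{\left(I,y \right)} = \frac{I \left(3 + I\right)}{7}$
$X{\left(h,Q \right)} = - \frac{70 i \sqrt{10}}{\left(- Q + Q h\right) \left(3 - Q + Q h\right)}$ ($X{\left(h,Q \right)} = \frac{\left(-10\right)^{\frac{3}{2}}}{\frac{1}{7} \left(Q h - Q\right) \left(3 + \left(Q h - Q\right)\right)} = \frac{\left(-10\right) i \sqrt{10}}{\frac{1}{7} \left(- Q + Q h\right) \left(3 + \left(- Q + Q h\right)\right)} = \frac{\left(-10\right) i \sqrt{10}}{\frac{1}{7} \left(- Q + Q h\right) \left(3 - Q + Q h\right)} = - 10 i \sqrt{10} \frac{7}{\left(- Q + Q h\right) \left(3 - Q + Q h\right)} = - \frac{70 i \sqrt{10}}{\left(- Q + Q h\right) \left(3 - Q + Q h\right)}$)
$- X{\left(-61,92 \right)} = - \frac{\left(-70\right) i \sqrt{10}}{92 \left(-1 - 61\right) \left(3 + 92 \left(-1 - 61\right)\right)} = - \frac{\left(-70\right) i \sqrt{10}}{92 \left(-62\right) \left(3 + 92 \left(-62\right)\right)} = - \frac{\left(-70\right) i \sqrt{10} \left(-1\right)}{92 \cdot 62 \left(3 - 5704\right)} = - \frac{\left(-70\right) i \sqrt{10} \left(-1\right)}{92 \cdot 62 \left(-5701\right)} = - \frac{\left(-70\right) i \sqrt{10} \left(-1\right) \left(-1\right)}{92 \cdot 62 \cdot 5701} = - \frac{\left(-35\right) i \sqrt{10}}{16259252} = \frac{35 i \sqrt{10}}{16259252}$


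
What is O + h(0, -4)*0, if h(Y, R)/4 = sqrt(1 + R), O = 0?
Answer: 0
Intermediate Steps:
h(Y, R) = 4*sqrt(1 + R)
O + h(0, -4)*0 = 0 + (4*sqrt(1 - 4))*0 = 0 + (4*sqrt(-3))*0 = 0 + (4*(I*sqrt(3)))*0 = 0 + (4*I*sqrt(3))*0 = 0 + 0 = 0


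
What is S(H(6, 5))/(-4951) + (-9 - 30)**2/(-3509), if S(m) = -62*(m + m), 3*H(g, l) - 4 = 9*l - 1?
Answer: -568615/17373059 ≈ -0.032730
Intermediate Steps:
H(g, l) = 1 + 3*l (H(g, l) = 4/3 + (9*l - 1)/3 = 4/3 + (-1 + 9*l)/3 = 4/3 + (-1/3 + 3*l) = 1 + 3*l)
S(m) = -124*m
S(H(6, 5))/(-4951) + (-9 - 30)**2/(-3509) = -124*(1 + 3*5)/(-4951) + (-9 - 30)**2/(-3509) = -124*(1 + 15)*(-1/4951) + (-39)**2*(-1/3509) = -124*16*(-1/4951) + 1521*(-1/3509) = -1984*(-1/4951) - 1521/3509 = 1984/4951 - 1521/3509 = -568615/17373059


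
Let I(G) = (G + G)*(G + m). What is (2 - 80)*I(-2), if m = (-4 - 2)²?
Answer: 10608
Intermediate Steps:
m = 36 (m = (-6)² = 36)
I(G) = 2*G*(36 + G) (I(G) = (G + G)*(G + 36) = (2*G)*(36 + G) = 2*G*(36 + G))
(2 - 80)*I(-2) = (2 - 80)*(2*(-2)*(36 - 2)) = -156*(-2)*34 = -78*(-136) = 10608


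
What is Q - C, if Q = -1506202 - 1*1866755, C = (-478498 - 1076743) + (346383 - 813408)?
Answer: -1350691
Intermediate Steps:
C = -2022266 (C = -1555241 - 467025 = -2022266)
Q = -3372957 (Q = -1506202 - 1866755 = -3372957)
Q - C = -3372957 - 1*(-2022266) = -3372957 + 2022266 = -1350691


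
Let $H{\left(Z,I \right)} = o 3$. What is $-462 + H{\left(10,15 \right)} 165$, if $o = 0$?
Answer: $-462$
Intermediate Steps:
$H{\left(Z,I \right)} = 0$ ($H{\left(Z,I \right)} = 0 \cdot 3 = 0$)
$-462 + H{\left(10,15 \right)} 165 = -462 + 0 \cdot 165 = -462 + 0 = -462$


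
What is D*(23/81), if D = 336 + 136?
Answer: 10856/81 ≈ 134.02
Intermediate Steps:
D = 472
D*(23/81) = 472*(23/81) = 10856/81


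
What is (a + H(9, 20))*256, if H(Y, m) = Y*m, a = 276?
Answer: 116736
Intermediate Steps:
(a + H(9, 20))*256 = (276 + 9*20)*256 = (276 + 180)*256 = 456*256 = 116736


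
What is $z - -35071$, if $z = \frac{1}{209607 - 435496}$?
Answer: $\frac{7922153118}{225889} \approx 35071.0$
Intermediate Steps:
$z = - \frac{1}{225889}$ ($z = \frac{1}{-225889} = - \frac{1}{225889} \approx -4.427 \cdot 10^{-6}$)
$z - -35071 = - \frac{1}{225889} - -35071 = - \frac{1}{225889} + 35071 = \frac{7922153118}{225889}$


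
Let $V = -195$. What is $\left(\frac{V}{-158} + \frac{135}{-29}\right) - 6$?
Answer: $- \frac{43167}{4582} \approx -9.421$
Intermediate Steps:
$\left(\frac{V}{-158} + \frac{135}{-29}\right) - 6 = \left(- \frac{195}{-158} + \frac{135}{-29}\right) - 6 = \left(\left(-195\right) \left(- \frac{1}{158}\right) + 135 \left(- \frac{1}{29}\right)\right) - 6 = \left(\frac{195}{158} - \frac{135}{29}\right) - 6 = - \frac{15675}{4582} - 6 = - \frac{43167}{4582}$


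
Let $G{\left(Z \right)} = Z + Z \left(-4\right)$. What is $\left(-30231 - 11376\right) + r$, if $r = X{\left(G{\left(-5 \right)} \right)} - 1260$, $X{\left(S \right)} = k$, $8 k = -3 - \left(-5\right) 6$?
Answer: $- \frac{342909}{8} \approx -42864.0$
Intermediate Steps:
$G{\left(Z \right)} = - 3 Z$ ($G{\left(Z \right)} = Z - 4 Z = - 3 Z$)
$k = \frac{27}{8}$ ($k = \frac{-3 - \left(-5\right) 6}{8} = \frac{-3 - -30}{8} = \frac{-3 + 30}{8} = \frac{1}{8} \cdot 27 = \frac{27}{8} \approx 3.375$)
$X{\left(S \right)} = \frac{27}{8}$
$r = - \frac{10053}{8}$ ($r = \frac{27}{8} - 1260 = - \frac{10053}{8} \approx -1256.6$)
$\left(-30231 - 11376\right) + r = \left(-30231 - 11376\right) - \frac{10053}{8} = -41607 - \frac{10053}{8} = - \frac{342909}{8}$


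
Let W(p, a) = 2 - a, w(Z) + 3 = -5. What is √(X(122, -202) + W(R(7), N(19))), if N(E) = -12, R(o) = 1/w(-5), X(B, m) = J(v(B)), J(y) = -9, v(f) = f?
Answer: √5 ≈ 2.2361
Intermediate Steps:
w(Z) = -8 (w(Z) = -3 - 5 = -8)
X(B, m) = -9
R(o) = -⅛ (R(o) = 1/(-8) = -⅛)
√(X(122, -202) + W(R(7), N(19))) = √(-9 + (2 - 1*(-12))) = √(-9 + (2 + 12)) = √(-9 + 14) = √5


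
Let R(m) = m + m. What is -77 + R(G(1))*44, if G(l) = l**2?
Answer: 11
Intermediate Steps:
R(m) = 2*m
-77 + R(G(1))*44 = -77 + (2*1**2)*44 = -77 + (2*1)*44 = -77 + 2*44 = -77 + 88 = 11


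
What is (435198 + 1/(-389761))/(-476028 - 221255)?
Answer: -169623207677/271773719363 ≈ -0.62413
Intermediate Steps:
(435198 + 1/(-389761))/(-476028 - 221255) = (435198 - 1/389761)/(-697283) = (169623207677/389761)*(-1/697283) = -169623207677/271773719363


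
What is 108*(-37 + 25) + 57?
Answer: -1239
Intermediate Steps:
108*(-37 + 25) + 57 = 108*(-12) + 57 = -1296 + 57 = -1239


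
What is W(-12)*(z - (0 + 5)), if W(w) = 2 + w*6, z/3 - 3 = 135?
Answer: -28630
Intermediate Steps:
z = 414 (z = 9 + 3*135 = 9 + 405 = 414)
W(w) = 2 + 6*w
W(-12)*(z - (0 + 5)) = (2 + 6*(-12))*(414 - (0 + 5)) = (2 - 72)*(414 - 1*5) = -70*(414 - 5) = -70*409 = -28630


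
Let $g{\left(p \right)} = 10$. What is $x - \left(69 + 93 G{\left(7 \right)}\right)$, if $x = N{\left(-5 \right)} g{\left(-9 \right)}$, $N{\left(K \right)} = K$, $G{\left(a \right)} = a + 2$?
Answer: $-956$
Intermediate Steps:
$G{\left(a \right)} = 2 + a$
$x = -50$ ($x = \left(-5\right) 10 = -50$)
$x - \left(69 + 93 G{\left(7 \right)}\right) = -50 - \left(69 + 93 \left(2 + 7\right)\right) = -50 - 906 = -956$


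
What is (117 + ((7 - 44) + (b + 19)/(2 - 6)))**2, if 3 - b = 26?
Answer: 6561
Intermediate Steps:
b = -23 (b = 3 - 1*26 = 3 - 26 = -23)
(117 + ((7 - 44) + (b + 19)/(2 - 6)))**2 = (117 + ((7 - 44) + (-23 + 19)/(2 - 6)))**2 = (117 + (-37 - 4/(-4)))**2 = (117 + (-37 - 4*(-1/4)))**2 = (117 + (-37 + 1))**2 = (117 - 36)**2 = 81**2 = 6561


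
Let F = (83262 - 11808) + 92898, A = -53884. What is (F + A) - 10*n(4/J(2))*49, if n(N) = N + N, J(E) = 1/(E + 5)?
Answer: 83028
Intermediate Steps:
J(E) = 1/(5 + E)
F = 164352 (F = 71454 + 92898 = 164352)
n(N) = 2*N
(F + A) - 10*n(4/J(2))*49 = (164352 - 53884) - 20*4/(1/(5 + 2))*49 = 110468 - 20*4/(1/7)*49 = 110468 - 20*4/(⅐)*49 = 110468 - 20*4*7*49 = 110468 - 20*28*49 = 110468 - 10*56*49 = 110468 - 560*49 = 110468 - 27440 = 83028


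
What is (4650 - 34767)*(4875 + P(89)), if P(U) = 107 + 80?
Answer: -152452254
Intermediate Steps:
P(U) = 187
(4650 - 34767)*(4875 + P(89)) = (4650 - 34767)*(4875 + 187) = -30117*5062 = -152452254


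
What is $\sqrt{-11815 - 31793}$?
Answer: $2 i \sqrt{10902} \approx 208.83 i$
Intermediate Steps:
$\sqrt{-11815 - 31793} = \sqrt{-43608} = 2 i \sqrt{10902}$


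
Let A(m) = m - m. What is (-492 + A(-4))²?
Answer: 242064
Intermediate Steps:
A(m) = 0
(-492 + A(-4))² = (-492 + 0)² = (-492)² = 242064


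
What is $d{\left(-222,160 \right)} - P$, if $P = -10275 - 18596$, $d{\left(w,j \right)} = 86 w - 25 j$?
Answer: $5779$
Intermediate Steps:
$d{\left(w,j \right)} = - 25 j + 86 w$
$P = -28871$ ($P = -10275 - 18596 = -28871$)
$d{\left(-222,160 \right)} - P = \left(\left(-25\right) 160 + 86 \left(-222\right)\right) - -28871 = \left(-4000 - 19092\right) + 28871 = -23092 + 28871 = 5779$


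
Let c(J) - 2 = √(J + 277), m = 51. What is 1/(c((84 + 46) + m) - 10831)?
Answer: -10829/117266783 - √458/117266783 ≈ -9.2527e-5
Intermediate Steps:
c(J) = 2 + √(277 + J) (c(J) = 2 + √(J + 277) = 2 + √(277 + J))
1/(c((84 + 46) + m) - 10831) = 1/((2 + √(277 + ((84 + 46) + 51))) - 10831) = 1/((2 + √(277 + (130 + 51))) - 10831) = 1/((2 + √(277 + 181)) - 10831) = 1/((2 + √458) - 10831) = 1/(-10829 + √458)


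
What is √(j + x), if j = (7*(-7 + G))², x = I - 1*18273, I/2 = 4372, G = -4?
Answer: 60*I ≈ 60.0*I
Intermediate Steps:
I = 8744 (I = 2*4372 = 8744)
x = -9529 (x = 8744 - 1*18273 = 8744 - 18273 = -9529)
j = 5929 (j = (7*(-7 - 4))² = (7*(-11))² = (-77)² = 5929)
√(j + x) = √(5929 - 9529) = √(-3600) = 60*I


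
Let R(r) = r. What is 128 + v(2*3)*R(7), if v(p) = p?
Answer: 170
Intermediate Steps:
128 + v(2*3)*R(7) = 128 + (2*3)*7 = 128 + 6*7 = 128 + 42 = 170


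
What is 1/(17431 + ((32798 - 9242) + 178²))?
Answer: 1/72671 ≈ 1.3761e-5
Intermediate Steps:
1/(17431 + ((32798 - 9242) + 178²)) = 1/(17431 + (23556 + 31684)) = 1/(17431 + 55240) = 1/72671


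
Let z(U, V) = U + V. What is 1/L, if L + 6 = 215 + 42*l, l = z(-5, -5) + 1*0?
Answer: -1/211 ≈ -0.0047393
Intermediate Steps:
l = -10 (l = (-5 - 5) + 1*0 = -10 + 0 = -10)
L = -211 (L = -6 + (215 + 42*(-10)) = -6 + (215 - 420) = -6 - 205 = -211)
1/L = 1/(-211) = -1/211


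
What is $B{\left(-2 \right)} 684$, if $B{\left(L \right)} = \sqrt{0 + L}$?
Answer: $684 i \sqrt{2} \approx 967.32 i$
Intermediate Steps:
$B{\left(L \right)} = \sqrt{L}$
$B{\left(-2 \right)} 684 = \sqrt{-2} \cdot 684 = i \sqrt{2} \cdot 684 = 684 i \sqrt{2}$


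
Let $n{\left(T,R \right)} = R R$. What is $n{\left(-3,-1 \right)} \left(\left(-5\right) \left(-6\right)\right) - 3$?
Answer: $27$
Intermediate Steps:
$n{\left(T,R \right)} = R^{2}$
$n{\left(-3,-1 \right)} \left(\left(-5\right) \left(-6\right)\right) - 3 = \left(-1\right)^{2} \left(\left(-5\right) \left(-6\right)\right) - 3 = 1 \cdot 30 - 3 = 30 - 3 = 27$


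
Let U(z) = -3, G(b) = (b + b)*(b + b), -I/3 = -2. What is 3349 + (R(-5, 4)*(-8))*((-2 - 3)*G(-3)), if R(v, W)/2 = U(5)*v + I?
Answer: 63829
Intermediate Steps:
I = 6 (I = -3*(-2) = 6)
G(b) = 4*b**2 (G(b) = (2*b)*(2*b) = 4*b**2)
R(v, W) = 12 - 6*v (R(v, W) = 2*(-3*v + 6) = 2*(6 - 3*v) = 12 - 6*v)
3349 + (R(-5, 4)*(-8))*((-2 - 3)*G(-3)) = 3349 + ((12 - 6*(-5))*(-8))*((-2 - 3)*(4*(-3)**2)) = 3349 + ((12 + 30)*(-8))*(-20*9) = 3349 + (42*(-8))*(-5*36) = 3349 - 336*(-180) = 3349 + 60480 = 63829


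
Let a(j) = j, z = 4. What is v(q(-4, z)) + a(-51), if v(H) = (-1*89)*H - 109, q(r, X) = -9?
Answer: 641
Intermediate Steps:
v(H) = -109 - 89*H (v(H) = -89*H - 109 = -109 - 89*H)
v(q(-4, z)) + a(-51) = (-109 - 89*(-9)) - 51 = (-109 + 801) - 51 = 692 - 51 = 641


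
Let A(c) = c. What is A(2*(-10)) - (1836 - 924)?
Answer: -932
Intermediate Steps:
A(2*(-10)) - (1836 - 924) = 2*(-10) - (1836 - 924) = -20 - 1*912 = -20 - 912 = -932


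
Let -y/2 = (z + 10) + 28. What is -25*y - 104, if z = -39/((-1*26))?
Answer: 1871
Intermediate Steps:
z = 3/2 (z = -39/(-26) = -39*(-1/26) = 3/2 ≈ 1.5000)
y = -79 (y = -2*((3/2 + 10) + 28) = -2*(23/2 + 28) = -2*79/2 = -79)
-25*y - 104 = -25*(-79) - 104 = 1975 - 104 = 1871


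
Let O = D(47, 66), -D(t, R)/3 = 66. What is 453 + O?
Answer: 255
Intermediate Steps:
D(t, R) = -198 (D(t, R) = -3*66 = -198)
O = -198
453 + O = 453 - 198 = 255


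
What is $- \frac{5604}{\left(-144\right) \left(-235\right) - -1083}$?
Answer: $- \frac{1868}{11641} \approx -0.16047$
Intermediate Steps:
$- \frac{5604}{\left(-144\right) \left(-235\right) - -1083} = - \frac{5604}{33840 + 1083} = - \frac{5604}{34923} = \left(-5604\right) \frac{1}{34923} = - \frac{1868}{11641}$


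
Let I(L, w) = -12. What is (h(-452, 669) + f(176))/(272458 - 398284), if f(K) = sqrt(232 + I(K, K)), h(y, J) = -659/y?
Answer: -659/56873352 - sqrt(55)/62913 ≈ -0.00012947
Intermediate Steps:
f(K) = 2*sqrt(55) (f(K) = sqrt(232 - 12) = sqrt(220) = 2*sqrt(55))
(h(-452, 669) + f(176))/(272458 - 398284) = (-659/(-452) + 2*sqrt(55))/(272458 - 398284) = (-659*(-1/452) + 2*sqrt(55))/(-125826) = (659/452 + 2*sqrt(55))*(-1/125826) = -659/56873352 - sqrt(55)/62913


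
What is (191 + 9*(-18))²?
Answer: 841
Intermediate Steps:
(191 + 9*(-18))² = (191 - 162)² = 29² = 841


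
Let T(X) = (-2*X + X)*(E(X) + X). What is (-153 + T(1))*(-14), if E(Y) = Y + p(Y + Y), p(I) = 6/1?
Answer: 2254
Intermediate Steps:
p(I) = 6 (p(I) = 6*1 = 6)
E(Y) = 6 + Y (E(Y) = Y + 6 = 6 + Y)
T(X) = -X*(6 + 2*X) (T(X) = (-2*X + X)*((6 + X) + X) = (-X)*(6 + 2*X) = -X*(6 + 2*X))
(-153 + T(1))*(-14) = (-153 - 2*1*(3 + 1))*(-14) = (-153 - 2*1*4)*(-14) = (-153 - 8)*(-14) = -161*(-14) = 2254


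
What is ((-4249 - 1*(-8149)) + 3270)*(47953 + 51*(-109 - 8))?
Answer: 301039620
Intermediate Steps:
((-4249 - 1*(-8149)) + 3270)*(47953 + 51*(-109 - 8)) = ((-4249 + 8149) + 3270)*(47953 + 51*(-117)) = (3900 + 3270)*(47953 - 5967) = 7170*41986 = 301039620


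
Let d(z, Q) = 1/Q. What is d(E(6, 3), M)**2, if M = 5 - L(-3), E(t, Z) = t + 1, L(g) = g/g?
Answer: 1/16 ≈ 0.062500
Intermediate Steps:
L(g) = 1
E(t, Z) = 1 + t
M = 4 (M = 5 - 1*1 = 5 - 1 = 4)
d(E(6, 3), M)**2 = (1/4)**2 = 1/16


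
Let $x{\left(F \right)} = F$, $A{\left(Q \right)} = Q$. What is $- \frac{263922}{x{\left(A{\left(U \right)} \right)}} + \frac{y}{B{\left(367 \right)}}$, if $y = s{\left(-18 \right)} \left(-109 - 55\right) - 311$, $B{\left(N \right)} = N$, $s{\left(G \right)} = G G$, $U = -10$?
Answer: $\frac{48162452}{1835} \approx 26247.0$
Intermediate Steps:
$s{\left(G \right)} = G^{2}$
$y = -53447$ ($y = \left(-18\right)^{2} \left(-109 - 55\right) - 311 = 324 \left(-109 - 55\right) - 311 = 324 \left(-164\right) - 311 = -53136 - 311 = -53447$)
$- \frac{263922}{x{\left(A{\left(U \right)} \right)}} + \frac{y}{B{\left(367 \right)}} = - \frac{263922}{-10} - \frac{53447}{367} = \left(-263922\right) \left(- \frac{1}{10}\right) - \frac{53447}{367} = \frac{131961}{5} - \frac{53447}{367} = \frac{48162452}{1835}$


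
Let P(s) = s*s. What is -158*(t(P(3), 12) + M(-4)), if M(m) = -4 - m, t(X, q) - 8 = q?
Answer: -3160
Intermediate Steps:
P(s) = s**2
t(X, q) = 8 + q
-158*(t(P(3), 12) + M(-4)) = -158*((8 + 12) + (-4 - 1*(-4))) = -158*(20 + (-4 + 4)) = -158*(20 + 0) = -158*20 = -1*3160 = -3160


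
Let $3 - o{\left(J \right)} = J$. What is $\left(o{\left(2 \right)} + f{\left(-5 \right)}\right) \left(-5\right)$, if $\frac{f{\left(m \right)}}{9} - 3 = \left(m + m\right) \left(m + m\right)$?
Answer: $-4640$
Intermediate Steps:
$o{\left(J \right)} = 3 - J$
$f{\left(m \right)} = 27 + 36 m^{2}$ ($f{\left(m \right)} = 27 + 9 \left(m + m\right) \left(m + m\right) = 27 + 9 \cdot 2 m 2 m = 27 + 9 \cdot 4 m^{2} = 27 + 36 m^{2}$)
$\left(o{\left(2 \right)} + f{\left(-5 \right)}\right) \left(-5\right) = \left(\left(3 - 2\right) + \left(27 + 36 \left(-5\right)^{2}\right)\right) \left(-5\right) = \left(\left(3 - 2\right) + \left(27 + 36 \cdot 25\right)\right) \left(-5\right) = \left(1 + \left(27 + 900\right)\right) \left(-5\right) = \left(1 + 927\right) \left(-5\right) = 928 \left(-5\right) = -4640$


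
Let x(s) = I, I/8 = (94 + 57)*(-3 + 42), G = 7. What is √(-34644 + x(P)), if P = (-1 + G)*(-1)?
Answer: 2*√3117 ≈ 111.66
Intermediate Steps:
I = 47112 (I = 8*((94 + 57)*(-3 + 42)) = 8*(151*39) = 8*5889 = 47112)
P = -6 (P = (-1 + 7)*(-1) = 6*(-1) = -6)
x(s) = 47112
√(-34644 + x(P)) = √(-34644 + 47112) = √12468 = 2*√3117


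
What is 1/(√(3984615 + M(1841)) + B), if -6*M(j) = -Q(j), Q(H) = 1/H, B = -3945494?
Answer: -43581926724/171952186383924365 - √486179276836386/171952186383924365 ≈ -2.5358e-7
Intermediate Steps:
M(j) = 1/(6*j) (M(j) = -(-1)/(6*j) = 1/(6*j))
1/(√(3984615 + M(1841)) + B) = 1/(√(3984615 + (⅙)/1841) - 3945494) = 1/(√(3984615 + (⅙)*(1/1841)) - 3945494) = 1/(√(3984615 + 1/11046) - 3945494) = 1/(√(44014057291/11046) - 3945494) = 1/(√486179276836386/11046 - 3945494) = 1/(-3945494 + √486179276836386/11046)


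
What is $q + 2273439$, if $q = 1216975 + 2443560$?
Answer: $5933974$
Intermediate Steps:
$q = 3660535$
$q + 2273439 = 3660535 + 2273439 = 5933974$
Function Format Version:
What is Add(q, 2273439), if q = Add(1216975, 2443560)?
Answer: 5933974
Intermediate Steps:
q = 3660535
Add(q, 2273439) = Add(3660535, 2273439) = 5933974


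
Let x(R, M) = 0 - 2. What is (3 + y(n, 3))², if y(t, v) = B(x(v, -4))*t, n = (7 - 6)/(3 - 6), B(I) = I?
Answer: 121/9 ≈ 13.444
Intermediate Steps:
x(R, M) = -2
n = -⅓ (n = 1/(-3) = 1*(-⅓) = -⅓ ≈ -0.33333)
y(t, v) = -2*t
(3 + y(n, 3))² = (3 - 2*(-⅓))² = (3 + ⅔)² = (11/3)² = 121/9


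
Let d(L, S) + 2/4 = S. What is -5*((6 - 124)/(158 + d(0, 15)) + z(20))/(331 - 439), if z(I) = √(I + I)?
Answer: -59/1863 + 5*√10/54 ≈ 0.26113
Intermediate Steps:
z(I) = √2*√I (z(I) = √(2*I) = √2*√I)
d(L, S) = -½ + S
-5*((6 - 124)/(158 + d(0, 15)) + z(20))/(331 - 439) = -5*((6 - 124)/(158 + (-½ + 15)) + √2*√20)/(331 - 439) = -5*(-118/(158 + 29/2) + √2*(2*√5))/(-108) = -5*(-118/345/2 + 2*√10)*(-1)/108 = -5*(-118*2/345 + 2*√10)*(-1)/108 = -5*(-236/345 + 2*√10)*(-1)/108 = -5*(59/9315 - √10/54) = -59/1863 + 5*√10/54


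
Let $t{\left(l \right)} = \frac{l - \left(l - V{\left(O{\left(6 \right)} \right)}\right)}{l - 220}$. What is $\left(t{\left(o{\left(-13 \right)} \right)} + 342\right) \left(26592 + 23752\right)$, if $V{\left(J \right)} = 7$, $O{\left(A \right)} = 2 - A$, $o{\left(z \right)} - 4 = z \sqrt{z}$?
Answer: $\frac{17164441584}{997} + \frac{93496 i \sqrt{13}}{997} \approx 1.7216 \cdot 10^{7} + 338.12 i$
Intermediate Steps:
$o{\left(z \right)} = 4 + z^{\frac{3}{2}}$ ($o{\left(z \right)} = 4 + z \sqrt{z} = 4 + z^{\frac{3}{2}}$)
$t{\left(l \right)} = \frac{7}{-220 + l}$ ($t{\left(l \right)} = \frac{l - \left(-7 + l\right)}{l - 220} = \frac{7}{-220 + l}$)
$\left(t{\left(o{\left(-13 \right)} \right)} + 342\right) \left(26592 + 23752\right) = \left(\frac{7}{-220 + \left(4 + \left(-13\right)^{\frac{3}{2}}\right)} + 342\right) \left(26592 + 23752\right) = \left(\frac{7}{-220 + \left(4 - 13 i \sqrt{13}\right)} + 342\right) 50344 = \left(\frac{7}{-216 - 13 i \sqrt{13}} + 342\right) 50344 = \left(342 + \frac{7}{-216 - 13 i \sqrt{13}}\right) 50344 = 17217648 + \frac{352408}{-216 - 13 i \sqrt{13}}$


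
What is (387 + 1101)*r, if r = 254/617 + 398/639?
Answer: 202304512/131421 ≈ 1539.4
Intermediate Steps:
r = 407872/394263 (r = 254*(1/617) + 398*(1/639) = 254/617 + 398/639 = 407872/394263 ≈ 1.0345)
(387 + 1101)*r = (387 + 1101)*(407872/394263) = 1488*(407872/394263) = 202304512/131421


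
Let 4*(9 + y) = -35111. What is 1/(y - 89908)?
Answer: -4/394779 ≈ -1.0132e-5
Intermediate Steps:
y = -35147/4 (y = -9 + (1/4)*(-35111) = -9 - 35111/4 = -35147/4 ≈ -8786.8)
1/(y - 89908) = 1/(-35147/4 - 89908) = 1/(-394779/4) = -4/394779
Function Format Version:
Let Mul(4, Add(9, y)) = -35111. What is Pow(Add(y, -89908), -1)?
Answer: Rational(-4, 394779) ≈ -1.0132e-5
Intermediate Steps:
y = Rational(-35147, 4) (y = Add(-9, Mul(Rational(1, 4), -35111)) = Add(-9, Rational(-35111, 4)) = Rational(-35147, 4) ≈ -8786.8)
Pow(Add(y, -89908), -1) = Pow(Add(Rational(-35147, 4), -89908), -1) = Pow(Rational(-394779, 4), -1) = Rational(-4, 394779)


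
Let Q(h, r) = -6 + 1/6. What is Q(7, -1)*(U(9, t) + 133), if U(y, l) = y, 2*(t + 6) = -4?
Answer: -2485/3 ≈ -828.33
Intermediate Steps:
t = -8 (t = -6 + (½)*(-4) = -6 - 2 = -8)
Q(h, r) = -35/6 (Q(h, r) = -6 + ⅙ = -35/6)
Q(7, -1)*(U(9, t) + 133) = -35*(9 + 133)/6 = -35/6*142 = -2485/3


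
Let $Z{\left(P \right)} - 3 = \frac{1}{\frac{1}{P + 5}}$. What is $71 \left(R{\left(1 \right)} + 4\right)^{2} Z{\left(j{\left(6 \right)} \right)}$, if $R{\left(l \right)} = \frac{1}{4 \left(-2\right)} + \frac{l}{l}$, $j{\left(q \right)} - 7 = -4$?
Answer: $\frac{1187901}{64} \approx 18561.0$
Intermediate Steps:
$j{\left(q \right)} = 3$ ($j{\left(q \right)} = 7 - 4 = 3$)
$Z{\left(P \right)} = 8 + P$ ($Z{\left(P \right)} = 3 + \frac{1}{\frac{1}{P + 5}} = 3 + \frac{1}{\frac{1}{5 + P}} = 3 + \left(5 + P\right) = 8 + P$)
$R{\left(l \right)} = \frac{7}{8}$ ($R{\left(l \right)} = \frac{1}{4} \left(- \frac{1}{2}\right) + 1 = - \frac{1}{8} + 1 = \frac{7}{8}$)
$71 \left(R{\left(1 \right)} + 4\right)^{2} Z{\left(j{\left(6 \right)} \right)} = 71 \left(\frac{7}{8} + 4\right)^{2} \left(8 + 3\right) = 71 \left(\frac{39}{8}\right)^{2} \cdot 11 = 71 \cdot \frac{1521}{64} \cdot 11 = \frac{107991}{64} \cdot 11 = \frac{1187901}{64}$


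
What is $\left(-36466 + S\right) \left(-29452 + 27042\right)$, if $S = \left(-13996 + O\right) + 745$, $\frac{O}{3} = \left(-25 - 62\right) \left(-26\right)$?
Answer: $103463710$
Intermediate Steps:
$O = 6786$ ($O = 3 \left(-25 - 62\right) \left(-26\right) = 3 \left(\left(-87\right) \left(-26\right)\right) = 3 \cdot 2262 = 6786$)
$S = -6465$ ($S = \left(-13996 + 6786\right) + 745 = -7210 + 745 = -6465$)
$\left(-36466 + S\right) \left(-29452 + 27042\right) = \left(-36466 - 6465\right) \left(-29452 + 27042\right) = \left(-42931\right) \left(-2410\right) = 103463710$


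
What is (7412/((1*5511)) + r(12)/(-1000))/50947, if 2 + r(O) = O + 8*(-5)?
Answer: 757733/28076891700 ≈ 2.6988e-5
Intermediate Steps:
r(O) = -42 + O (r(O) = -2 + (O + 8*(-5)) = -2 + (O - 40) = -2 + (-40 + O) = -42 + O)
(7412/((1*5511)) + r(12)/(-1000))/50947 = (7412/((1*5511)) + (-42 + 12)/(-1000))/50947 = (7412/5511 - 30*(-1/1000))*(1/50947) = (7412*(1/5511) + 3/100)*(1/50947) = (7412/5511 + 3/100)*(1/50947) = (757733/551100)*(1/50947) = 757733/28076891700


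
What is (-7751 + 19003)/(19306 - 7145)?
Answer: 11252/12161 ≈ 0.92525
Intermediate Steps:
(-7751 + 19003)/(19306 - 7145) = 11252/12161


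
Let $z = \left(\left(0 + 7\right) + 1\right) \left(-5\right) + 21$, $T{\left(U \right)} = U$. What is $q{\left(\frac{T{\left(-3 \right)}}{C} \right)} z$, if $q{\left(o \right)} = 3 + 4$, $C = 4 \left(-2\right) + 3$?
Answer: $-133$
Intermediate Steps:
$C = -5$ ($C = -8 + 3 = -5$)
$q{\left(o \right)} = 7$
$z = -19$ ($z = \left(7 + 1\right) \left(-5\right) + 21 = 8 \left(-5\right) + 21 = -40 + 21 = -19$)
$q{\left(\frac{T{\left(-3 \right)}}{C} \right)} z = 7 \left(-19\right) = -133$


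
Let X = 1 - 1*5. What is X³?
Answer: -64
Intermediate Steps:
X = -4 (X = 1 - 5 = -4)
X³ = (-4)³ = -64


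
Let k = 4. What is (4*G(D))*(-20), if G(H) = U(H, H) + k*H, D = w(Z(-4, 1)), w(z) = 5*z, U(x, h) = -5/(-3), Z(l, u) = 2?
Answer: -10000/3 ≈ -3333.3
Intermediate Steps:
U(x, h) = 5/3 (U(x, h) = -5*(-⅓) = 5/3)
D = 10 (D = 5*2 = 10)
G(H) = 5/3 + 4*H
(4*G(D))*(-20) = (4*(5/3 + 4*10))*(-20) = (4*(5/3 + 40))*(-20) = (4*(125/3))*(-20) = (500/3)*(-20) = -10000/3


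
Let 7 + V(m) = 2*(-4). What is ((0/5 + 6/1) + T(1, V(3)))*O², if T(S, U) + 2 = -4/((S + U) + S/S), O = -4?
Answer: 896/13 ≈ 68.923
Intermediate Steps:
V(m) = -15 (V(m) = -7 + 2*(-4) = -7 - 8 = -15)
T(S, U) = -2 - 4/(1 + S + U) (T(S, U) = -2 - 4/((S + U) + S/S) = -2 - 4/((S + U) + 1) = -2 - 4/(1 + S + U))
((0/5 + 6/1) + T(1, V(3)))*O² = ((0/5 + 6/1) + 2*(-3 - 1*1 - 1*(-15))/(1 + 1 - 15))*(-4)² = ((0*(⅕) + 6*1) + 2*(-3 - 1 + 15)/(-13))*16 = ((0 + 6) + 2*(-1/13)*11)*16 = (6 - 22/13)*16 = (56/13)*16 = 896/13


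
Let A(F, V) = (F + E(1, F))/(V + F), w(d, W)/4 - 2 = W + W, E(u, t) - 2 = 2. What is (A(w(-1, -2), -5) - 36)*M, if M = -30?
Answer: 13920/13 ≈ 1070.8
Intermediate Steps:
E(u, t) = 4 (E(u, t) = 2 + 2 = 4)
w(d, W) = 8 + 8*W (w(d, W) = 8 + 4*(W + W) = 8 + 4*(2*W) = 8 + 8*W)
A(F, V) = (4 + F)/(F + V) (A(F, V) = (F + 4)/(V + F) = (4 + F)/(F + V))
(A(w(-1, -2), -5) - 36)*M = ((4 + (8 + 8*(-2)))/((8 + 8*(-2)) - 5) - 36)*(-30) = ((4 + (8 - 16))/((8 - 16) - 5) - 36)*(-30) = ((4 - 8)/(-8 - 5) - 36)*(-30) = (-4/(-13) - 36)*(-30) = (-1/13*(-4) - 36)*(-30) = (4/13 - 36)*(-30) = -464/13*(-30) = 13920/13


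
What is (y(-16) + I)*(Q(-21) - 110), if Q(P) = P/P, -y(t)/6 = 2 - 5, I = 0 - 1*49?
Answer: 3379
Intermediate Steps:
I = -49 (I = 0 - 49 = -49)
y(t) = 18 (y(t) = -6*(2 - 5) = -6*(-3) = 18)
Q(P) = 1
(y(-16) + I)*(Q(-21) - 110) = (18 - 49)*(1 - 110) = -31*(-109) = 3379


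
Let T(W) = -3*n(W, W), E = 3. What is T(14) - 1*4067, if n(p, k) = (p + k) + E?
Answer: -4160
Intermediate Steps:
n(p, k) = 3 + k + p (n(p, k) = (p + k) + 3 = (k + p) + 3 = 3 + k + p)
T(W) = -9 - 6*W (T(W) = -3*(3 + W + W) = -3*(3 + 2*W) = -9 - 6*W)
T(14) - 1*4067 = (-9 - 6*14) - 1*4067 = (-9 - 84) - 4067 = -93 - 4067 = -4160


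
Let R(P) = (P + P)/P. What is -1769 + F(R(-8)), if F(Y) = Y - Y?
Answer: -1769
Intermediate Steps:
R(P) = 2 (R(P) = (2*P)/P = 2)
F(Y) = 0
-1769 + F(R(-8)) = -1769 + 0 = -1769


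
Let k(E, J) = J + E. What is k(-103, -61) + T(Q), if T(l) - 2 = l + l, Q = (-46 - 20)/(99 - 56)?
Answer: -7098/43 ≈ -165.07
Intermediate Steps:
k(E, J) = E + J
Q = -66/43 ≈ -1.5349
T(l) = 2 + 2*l (T(l) = 2 + (l + l) = 2 + 2*l)
k(-103, -61) + T(Q) = (-103 - 61) + (2 + 2*(-66/43)) = -164 + (2 - 132/43) = -164 - 46/43 = -7098/43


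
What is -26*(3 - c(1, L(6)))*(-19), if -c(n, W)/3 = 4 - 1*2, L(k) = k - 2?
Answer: 4446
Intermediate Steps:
L(k) = -2 + k
c(n, W) = -6 (c(n, W) = -3*(4 - 1*2) = -3*(4 - 2) = -3*2 = -6)
-26*(3 - c(1, L(6)))*(-19) = -26*(3 - 1*(-6))*(-19) = -26*(3 + 6)*(-19) = -26*9*(-19) = -234*(-19) = 4446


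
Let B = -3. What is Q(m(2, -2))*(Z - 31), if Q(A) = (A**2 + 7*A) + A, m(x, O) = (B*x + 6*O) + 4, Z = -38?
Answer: -5796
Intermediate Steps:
m(x, O) = 4 - 3*x + 6*O (m(x, O) = (-3*x + 6*O) + 4 = 4 - 3*x + 6*O)
Q(A) = A**2 + 8*A
Q(m(2, -2))*(Z - 31) = ((4 - 3*2 + 6*(-2))*(8 + (4 - 3*2 + 6*(-2))))*(-38 - 31) = ((4 - 6 - 12)*(8 + (4 - 6 - 12)))*(-69) = -14*(8 - 14)*(-69) = -14*(-6)*(-69) = 84*(-69) = -5796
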